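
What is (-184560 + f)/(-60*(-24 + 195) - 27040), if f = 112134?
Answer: 36213/18650 ≈ 1.9417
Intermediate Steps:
(-184560 + f)/(-60*(-24 + 195) - 27040) = (-184560 + 112134)/(-60*(-24 + 195) - 27040) = -72426/(-60*171 - 27040) = -72426/(-10260 - 27040) = -72426/(-37300) = -72426*(-1/37300) = 36213/18650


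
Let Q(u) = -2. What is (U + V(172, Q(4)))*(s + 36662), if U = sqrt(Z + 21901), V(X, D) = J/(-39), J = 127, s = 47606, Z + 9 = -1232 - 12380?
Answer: -10702036/39 + 505608*sqrt(230) ≈ 7.3935e+6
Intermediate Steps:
Z = -13621 (Z = -9 + (-1232 - 12380) = -9 - 13612 = -13621)
V(X, D) = -127/39 (V(X, D) = 127/(-39) = 127*(-1/39) = -127/39)
U = 6*sqrt(230) (U = sqrt(-13621 + 21901) = sqrt(8280) = 6*sqrt(230) ≈ 90.995)
(U + V(172, Q(4)))*(s + 36662) = (6*sqrt(230) - 127/39)*(47606 + 36662) = (-127/39 + 6*sqrt(230))*84268 = -10702036/39 + 505608*sqrt(230)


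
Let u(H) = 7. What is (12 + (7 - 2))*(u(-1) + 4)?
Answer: 187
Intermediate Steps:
(12 + (7 - 2))*(u(-1) + 4) = (12 + (7 - 2))*(7 + 4) = (12 + 5)*11 = 17*11 = 187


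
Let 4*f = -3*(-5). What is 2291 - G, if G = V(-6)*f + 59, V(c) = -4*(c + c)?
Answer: 2052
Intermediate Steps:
f = 15/4 (f = (-3*(-5))/4 = (¼)*15 = 15/4 ≈ 3.7500)
V(c) = -8*c
G = 239 (G = -8*(-6)*(15/4) + 59 = 48*(15/4) + 59 = 180 + 59 = 239)
2291 - G = 2291 - 1*239 = 2291 - 239 = 2052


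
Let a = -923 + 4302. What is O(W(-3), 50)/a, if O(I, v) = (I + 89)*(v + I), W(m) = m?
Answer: 4042/3379 ≈ 1.1962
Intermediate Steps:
O(I, v) = (89 + I)*(I + v)
a = 3379
O(W(-3), 50)/a = ((-3)² + 89*(-3) + 89*50 - 3*50)/3379 = (9 - 267 + 4450 - 150)*(1/3379) = 4042*(1/3379) = 4042/3379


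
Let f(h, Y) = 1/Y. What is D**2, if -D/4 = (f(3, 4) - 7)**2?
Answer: 531441/16 ≈ 33215.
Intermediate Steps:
f(h, Y) = 1/Y
D = -729/4 (D = -4*(1/4 - 7)**2 = -4*(-27/4)**2 = -4*729/16 = -729/4 ≈ -182.25)
D**2 = (-729/4)**2 = 531441/16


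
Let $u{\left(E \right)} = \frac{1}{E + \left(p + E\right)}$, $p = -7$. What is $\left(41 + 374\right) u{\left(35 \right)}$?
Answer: $\frac{415}{63} \approx 6.5873$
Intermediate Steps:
$u{\left(E \right)} = \frac{1}{-7 + 2 E}$ ($u{\left(E \right)} = \frac{1}{E + \left(-7 + E\right)} = \frac{1}{-7 + 2 E}$)
$\left(41 + 374\right) u{\left(35 \right)} = \frac{41 + 374}{-7 + 2 \cdot 35} = \frac{415}{-7 + 70} = \frac{415}{63}$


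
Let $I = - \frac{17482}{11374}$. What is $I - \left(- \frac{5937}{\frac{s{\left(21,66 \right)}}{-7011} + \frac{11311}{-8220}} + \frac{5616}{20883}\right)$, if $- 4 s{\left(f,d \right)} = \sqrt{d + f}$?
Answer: $- \frac{19899522200790439398714505}{4610234493990638601253} - \frac{13020776968050 \sqrt{87}}{116457685281779} \approx -4317.4$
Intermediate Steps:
$s{\left(f,d \right)} = - \frac{\sqrt{d + f}}{4}$
$I = - \frac{8741}{5687}$ ($I = \left(-17482\right) \frac{1}{11374} = - \frac{8741}{5687} \approx -1.537$)
$I - \left(- \frac{5937}{\frac{s{\left(21,66 \right)}}{-7011} + \frac{11311}{-8220}} + \frac{5616}{20883}\right) = - \frac{8741}{5687} - \left(- \frac{5937}{\frac{\left(- \frac{1}{4}\right) \sqrt{66 + 21}}{-7011} + \frac{11311}{-8220}} + \frac{5616}{20883}\right) = - \frac{8741}{5687} - \left(- \frac{5937}{- \frac{\sqrt{87}}{4} \left(- \frac{1}{7011}\right) + 11311 \left(- \frac{1}{8220}\right)} + 5616 \cdot \frac{1}{20883}\right) = - \frac{8741}{5687} - \left(- \frac{5937}{\frac{\sqrt{87}}{28044} - \frac{11311}{8220}} + \frac{1872}{6961}\right) = - \frac{8741}{5687} - \left(- \frac{5937}{- \frac{11311}{8220} + \frac{\sqrt{87}}{28044}} + \frac{1872}{6961}\right) = - \frac{8741}{5687} - \left(\frac{1872}{6961} - \frac{5937}{- \frac{11311}{8220} + \frac{\sqrt{87}}{28044}}\right) = - \frac{8741}{5687} + \left(- \frac{1872}{6961} + \frac{5937}{- \frac{11311}{8220} + \frac{\sqrt{87}}{28044}}\right) = - \frac{71492165}{39587207} + \frac{5937}{- \frac{11311}{8220} + \frac{\sqrt{87}}{28044}}$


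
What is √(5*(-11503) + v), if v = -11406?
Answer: 41*I*√41 ≈ 262.53*I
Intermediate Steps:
√(5*(-11503) + v) = √(5*(-11503) - 11406) = √(-57515 - 11406) = √(-68921) = 41*I*√41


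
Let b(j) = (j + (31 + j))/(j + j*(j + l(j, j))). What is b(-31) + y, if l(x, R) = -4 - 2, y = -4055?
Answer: -145981/36 ≈ -4055.0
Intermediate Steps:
l(x, R) = -6
b(j) = (31 + 2*j)/(j + j*(-6 + j)) (b(j) = (j + (31 + j))/(j + j*(j - 6)) = (31 + 2*j)/(j + j*(-6 + j)))
b(-31) + y = (31 + 2*(-31))/((-31)*(-5 - 31)) - 4055 = -1/31*(31 - 62)/(-36) - 4055 = -1/31*(-1/36)*(-31) - 4055 = -1/36 - 4055 = -145981/36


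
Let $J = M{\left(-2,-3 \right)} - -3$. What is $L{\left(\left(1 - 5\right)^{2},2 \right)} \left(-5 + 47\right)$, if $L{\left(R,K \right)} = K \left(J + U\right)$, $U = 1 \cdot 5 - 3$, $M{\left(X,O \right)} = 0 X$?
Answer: $420$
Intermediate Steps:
$M{\left(X,O \right)} = 0$
$J = 3$ ($J = 0 - -3 = 0 + 3 = 3$)
$U = 2$ ($U = 5 - 3 = 2$)
$L{\left(R,K \right)} = 5 K$ ($L{\left(R,K \right)} = K \left(3 + 2\right) = K 5 = 5 K$)
$L{\left(\left(1 - 5\right)^{2},2 \right)} \left(-5 + 47\right) = 5 \cdot 2 \left(-5 + 47\right) = 10 \cdot 42 = 420$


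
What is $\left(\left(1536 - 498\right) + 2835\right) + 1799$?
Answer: $5672$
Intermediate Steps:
$\left(\left(1536 - 498\right) + 2835\right) + 1799 = \left(1038 + 2835\right) + 1799 = 3873 + 1799 = 5672$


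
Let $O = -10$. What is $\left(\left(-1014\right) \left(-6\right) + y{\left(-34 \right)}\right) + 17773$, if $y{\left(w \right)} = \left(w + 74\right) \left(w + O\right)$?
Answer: $22097$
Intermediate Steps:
$y{\left(w \right)} = \left(-10 + w\right) \left(74 + w\right)$ ($y{\left(w \right)} = \left(w + 74\right) \left(w - 10\right) = \left(74 + w\right) \left(-10 + w\right) = \left(-10 + w\right) \left(74 + w\right)$)
$\left(\left(-1014\right) \left(-6\right) + y{\left(-34 \right)}\right) + 17773 = \left(\left(-1014\right) \left(-6\right) + \left(-740 + \left(-34\right)^{2} + 64 \left(-34\right)\right)\right) + 17773 = \left(6084 - 1760\right) + 17773 = 4324 + 17773 = 22097$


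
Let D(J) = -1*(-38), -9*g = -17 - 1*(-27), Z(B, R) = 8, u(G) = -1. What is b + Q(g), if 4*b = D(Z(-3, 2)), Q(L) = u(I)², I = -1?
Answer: 21/2 ≈ 10.500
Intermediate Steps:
g = -10/9 (g = -(-17 - 1*(-27))/9 = -(-17 + 27)/9 = -⅑*10 = -10/9 ≈ -1.1111)
D(J) = 38
Q(L) = 1 (Q(L) = (-1)² = 1)
b = 19/2 (b = (¼)*38 = 19/2 ≈ 9.5000)
b + Q(g) = 19/2 + 1 = 21/2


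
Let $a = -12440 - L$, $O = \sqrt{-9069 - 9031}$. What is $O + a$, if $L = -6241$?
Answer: $-6199 + 10 i \sqrt{181} \approx -6199.0 + 134.54 i$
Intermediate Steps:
$O = 10 i \sqrt{181}$ ($O = \sqrt{-18100} = 10 i \sqrt{181} \approx 134.54 i$)
$a = -6199$ ($a = -12440 - -6241 = -12440 + 6241 = -6199$)
$O + a = 10 i \sqrt{181} - 6199 = -6199 + 10 i \sqrt{181}$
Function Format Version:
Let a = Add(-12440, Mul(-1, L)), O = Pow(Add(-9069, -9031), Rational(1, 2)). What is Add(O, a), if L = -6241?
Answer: Add(-6199, Mul(10, I, Pow(181, Rational(1, 2)))) ≈ Add(-6199.0, Mul(134.54, I))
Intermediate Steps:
O = Mul(10, I, Pow(181, Rational(1, 2))) (O = Pow(-18100, Rational(1, 2)) = Mul(10, I, Pow(181, Rational(1, 2))) ≈ Mul(134.54, I))
a = -6199 (a = Add(-12440, Mul(-1, -6241)) = Add(-12440, 6241) = -6199)
Add(O, a) = Add(Mul(10, I, Pow(181, Rational(1, 2))), -6199) = Add(-6199, Mul(10, I, Pow(181, Rational(1, 2))))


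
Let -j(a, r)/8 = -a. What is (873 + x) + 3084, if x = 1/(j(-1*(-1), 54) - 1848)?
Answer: 7280879/1840 ≈ 3957.0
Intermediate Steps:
j(a, r) = 8*a (j(a, r) = -(-8)*a = 8*a)
x = -1/1840 (x = 1/(8*(-1*(-1)) - 1848) = 1/(8*1 - 1848) = 1/(8 - 1848) = 1/(-1840) = -1/1840 ≈ -0.00054348)
(873 + x) + 3084 = (873 - 1/1840) + 3084 = 1606319/1840 + 3084 = 7280879/1840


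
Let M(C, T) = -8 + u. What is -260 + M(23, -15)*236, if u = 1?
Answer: -1912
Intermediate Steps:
M(C, T) = -7 (M(C, T) = -8 + 1 = -7)
-260 + M(23, -15)*236 = -260 - 7*236 = -260 - 1652 = -1912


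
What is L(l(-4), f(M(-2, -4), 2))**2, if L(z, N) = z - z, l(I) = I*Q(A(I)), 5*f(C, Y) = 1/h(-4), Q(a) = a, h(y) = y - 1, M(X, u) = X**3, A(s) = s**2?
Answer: 0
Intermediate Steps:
h(y) = -1 + y
f(C, Y) = -1/25 (f(C, Y) = 1/(5*(-1 - 4)) = (1/5)/(-5) = (1/5)*(-1/5) = -1/25)
l(I) = I**3 (l(I) = I*I**2 = I**3)
L(z, N) = 0
L(l(-4), f(M(-2, -4), 2))**2 = 0**2 = 0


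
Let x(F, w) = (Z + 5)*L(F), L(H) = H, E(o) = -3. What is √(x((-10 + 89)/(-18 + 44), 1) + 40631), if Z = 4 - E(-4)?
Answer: √6872801/13 ≈ 201.66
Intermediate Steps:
Z = 7 (Z = 4 - 1*(-3) = 4 + 3 = 7)
x(F, w) = 12*F (x(F, w) = (7 + 5)*F = 12*F)
√(x((-10 + 89)/(-18 + 44), 1) + 40631) = √(12*((-10 + 89)/(-18 + 44)) + 40631) = √(12*(79/26) + 40631) = √(474/13 + 40631) = √(528677/13) = √6872801/13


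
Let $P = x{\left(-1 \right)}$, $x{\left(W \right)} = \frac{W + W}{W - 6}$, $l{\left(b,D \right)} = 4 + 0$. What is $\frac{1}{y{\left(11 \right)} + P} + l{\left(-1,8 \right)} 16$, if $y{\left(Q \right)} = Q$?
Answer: $\frac{5063}{79} \approx 64.089$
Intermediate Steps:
$l{\left(b,D \right)} = 4$
$x{\left(W \right)} = \frac{2 W}{-6 + W}$
$P = \frac{2}{7}$ ($P = 2 \left(-1\right) \frac{1}{-6 - 1} = 2 \left(-1\right) \frac{1}{-7} = 2 \left(-1\right) \left(- \frac{1}{7}\right) = \frac{2}{7} \approx 0.28571$)
$\frac{1}{y{\left(11 \right)} + P} + l{\left(-1,8 \right)} 16 = \frac{1}{11 + \frac{2}{7}} + 4 \cdot 16 = \frac{1}{\frac{79}{7}} + 64 = \frac{7}{79} + 64 = \frac{5063}{79}$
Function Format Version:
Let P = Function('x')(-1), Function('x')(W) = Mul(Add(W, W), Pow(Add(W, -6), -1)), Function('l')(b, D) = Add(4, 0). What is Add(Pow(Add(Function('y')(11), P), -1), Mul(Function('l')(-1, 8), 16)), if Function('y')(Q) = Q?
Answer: Rational(5063, 79) ≈ 64.089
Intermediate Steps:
Function('l')(b, D) = 4
Function('x')(W) = Mul(2, W, Pow(Add(-6, W), -1)) (Function('x')(W) = Mul(Mul(2, W), Pow(Add(-6, W), -1)) = Mul(2, W, Pow(Add(-6, W), -1)))
P = Rational(2, 7) (P = Mul(2, -1, Pow(Add(-6, -1), -1)) = Mul(2, -1, Pow(-7, -1)) = Mul(2, -1, Rational(-1, 7)) = Rational(2, 7) ≈ 0.28571)
Add(Pow(Add(Function('y')(11), P), -1), Mul(Function('l')(-1, 8), 16)) = Add(Pow(Add(11, Rational(2, 7)), -1), Mul(4, 16)) = Add(Pow(Rational(79, 7), -1), 64) = Add(Rational(7, 79), 64) = Rational(5063, 79)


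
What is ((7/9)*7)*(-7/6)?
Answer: -343/54 ≈ -6.3519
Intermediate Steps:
((7/9)*7)*(-7/6) = (49/9)*(-7/6) = -343/54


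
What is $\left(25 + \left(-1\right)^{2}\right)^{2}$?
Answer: $676$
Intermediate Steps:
$\left(25 + \left(-1\right)^{2}\right)^{2} = \left(25 + 1\right)^{2} = 26^{2} = 676$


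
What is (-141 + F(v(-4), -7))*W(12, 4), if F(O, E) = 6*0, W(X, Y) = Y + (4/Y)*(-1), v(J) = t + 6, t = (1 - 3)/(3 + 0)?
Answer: -423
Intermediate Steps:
t = -⅔ (t = -2/3 = -2*⅓ = -⅔ ≈ -0.66667)
v(J) = 16/3 (v(J) = -⅔ + 6 = 16/3)
W(X, Y) = Y - 4/Y
F(O, E) = 0
(-141 + F(v(-4), -7))*W(12, 4) = (-141 + 0)*(4 - 4/4) = -141*(4 - 4*¼) = -141*(4 - 1) = -141*3 = -423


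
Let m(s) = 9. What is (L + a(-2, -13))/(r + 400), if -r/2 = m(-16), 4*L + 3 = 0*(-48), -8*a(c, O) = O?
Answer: 7/3056 ≈ 0.0022906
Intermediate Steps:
a(c, O) = -O/8
L = -¾ (L = -¾ + (0*(-48))/4 = -¾ + (¼)*0 = -¾ + 0 = -¾ ≈ -0.75000)
r = -18 (r = -2*9 = -18)
(L + a(-2, -13))/(r + 400) = (-¾ - ⅛*(-13))/(-18 + 400) = (-¾ + 13/8)/382 = (7/8)*(1/382) = 7/3056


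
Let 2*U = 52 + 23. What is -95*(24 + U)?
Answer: -11685/2 ≈ -5842.5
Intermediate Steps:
U = 75/2 (U = (52 + 23)/2 = (1/2)*75 = 75/2 ≈ 37.500)
-95*(24 + U) = -95*(24 + 75/2) = -95*123/2 = -11685/2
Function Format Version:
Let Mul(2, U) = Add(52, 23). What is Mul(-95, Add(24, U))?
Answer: Rational(-11685, 2) ≈ -5842.5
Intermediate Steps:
U = Rational(75, 2) (U = Mul(Rational(1, 2), Add(52, 23)) = Mul(Rational(1, 2), 75) = Rational(75, 2) ≈ 37.500)
Mul(-95, Add(24, U)) = Mul(-95, Add(24, Rational(75, 2))) = Mul(-95, Rational(123, 2)) = Rational(-11685, 2)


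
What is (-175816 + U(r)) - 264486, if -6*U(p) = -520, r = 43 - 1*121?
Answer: -1320646/3 ≈ -4.4022e+5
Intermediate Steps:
r = -78 (r = 43 - 121 = -78)
U(p) = 260/3 (U(p) = -1/6*(-520) = 260/3)
(-175816 + U(r)) - 264486 = (-175816 + 260/3) - 264486 = -527188/3 - 264486 = -1320646/3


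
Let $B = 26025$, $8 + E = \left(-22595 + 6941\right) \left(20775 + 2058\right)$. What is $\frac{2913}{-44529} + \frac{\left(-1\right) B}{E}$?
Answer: $- \frac{69335219003}{1061060137394} \approx -0.065345$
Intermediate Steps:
$E = -357427790$ ($E = -8 + \left(-22595 + 6941\right) \left(20775 + 2058\right) = -8 - 357427782 = -357427790$)
$\frac{2913}{-44529} + \frac{\left(-1\right) B}{E} = \frac{2913}{-44529} + \frac{\left(-1\right) 26025}{-357427790} = 2913 \left(- \frac{1}{44529}\right) - - \frac{5205}{71485558} = - \frac{971}{14843} + \frac{5205}{71485558} = - \frac{69335219003}{1061060137394}$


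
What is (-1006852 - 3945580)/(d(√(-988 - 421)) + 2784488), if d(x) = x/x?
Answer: -4952432/2784489 ≈ -1.7786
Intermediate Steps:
d(x) = 1
(-1006852 - 3945580)/(d(√(-988 - 421)) + 2784488) = (-1006852 - 3945580)/(1 + 2784488) = -4952432/2784489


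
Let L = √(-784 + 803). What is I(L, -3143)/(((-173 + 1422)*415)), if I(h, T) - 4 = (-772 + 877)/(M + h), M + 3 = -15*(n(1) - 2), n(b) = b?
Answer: 352/12958375 - 21*√19/12958375 ≈ 2.0100e-5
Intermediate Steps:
L = √19 ≈ 4.3589
M = 12 (M = -3 - 15*(1 - 2) = -3 - 15*(-1) = -3 + 15 = 12)
I(h, T) = 4 + 105/(12 + h) (I(h, T) = 4 + (-772 + 877)/(12 + h) = 4 + 105/(12 + h))
I(L, -3143)/(((-173 + 1422)*415)) = ((153 + 4*√19)/(12 + √19))/(((-173 + 1422)*415)) = ((153 + 4*√19)/(12 + √19))/((1249*415)) = ((153 + 4*√19)/(12 + √19))/518335 = ((153 + 4*√19)/(12 + √19))*(1/518335) = (153 + 4*√19)/(518335*(12 + √19))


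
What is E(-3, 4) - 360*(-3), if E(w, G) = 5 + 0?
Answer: 1085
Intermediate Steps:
E(w, G) = 5
E(-3, 4) - 360*(-3) = 5 - 360*(-3) = 5 - 45*(-24) = 5 + 1080 = 1085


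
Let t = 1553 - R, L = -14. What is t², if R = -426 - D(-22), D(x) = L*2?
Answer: 3806401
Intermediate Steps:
D(x) = -28 (D(x) = -14*2 = -28)
R = -398 (R = -426 - 1*(-28) = -426 + 28 = -398)
t = 1951 (t = 1553 - 1*(-398) = 1553 + 398 = 1951)
t² = 1951² = 3806401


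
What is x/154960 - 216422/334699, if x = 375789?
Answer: 92239449391/51864957040 ≈ 1.7785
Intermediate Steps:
x/154960 - 216422/334699 = 375789/154960 - 216422/334699 = 92239449391/51864957040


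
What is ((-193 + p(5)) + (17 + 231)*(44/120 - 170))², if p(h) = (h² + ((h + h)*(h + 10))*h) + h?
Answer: 387171417361/225 ≈ 1.7208e+9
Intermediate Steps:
p(h) = h + h² + 2*h²*(10 + h) (p(h) = (h² + ((2*h)*(10 + h))*h) + h = (h² + (2*h*(10 + h))*h) + h = (h² + 2*h²*(10 + h)) + h = h + h² + 2*h²*(10 + h))
((-193 + p(5)) + (17 + 231)*(44/120 - 170))² = ((-193 + 5*(1 + 2*5² + 21*5)) + (17 + 231)*(44/120 - 170))² = ((-193 + 5*(1 + 2*25 + 105)) + 248*(44*(1/120) - 170))² = ((-193 + 5*(1 + 50 + 105)) + 248*(11/30 - 170))² = ((-193 + 5*156) + 248*(-5089/30))² = ((-193 + 780) - 631036/15)² = (587 - 631036/15)² = (-622231/15)² = 387171417361/225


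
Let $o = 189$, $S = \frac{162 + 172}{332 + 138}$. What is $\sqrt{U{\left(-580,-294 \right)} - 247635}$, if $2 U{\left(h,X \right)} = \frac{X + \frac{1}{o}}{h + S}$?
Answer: $\frac{i \sqrt{72858378634618944990}}{17152758} \approx 497.63 i$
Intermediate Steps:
$S = \frac{167}{235}$ ($S = \frac{334}{470} = 334 \cdot \frac{1}{470} = \frac{167}{235} \approx 0.71064$)
$U{\left(h,X \right)} = \frac{\frac{1}{189} + X}{2 \left(\frac{167}{235} + h\right)}$ ($U{\left(h,X \right)} = \frac{\left(X + \frac{1}{189}\right) \frac{1}{h + \frac{167}{235}}}{2} = \frac{\left(X + \frac{1}{189}\right) \frac{1}{\frac{167}{235} + h}}{2} = \frac{\left(\frac{1}{189} + X\right) \frac{1}{\frac{167}{235} + h}}{2} = \frac{\frac{1}{\frac{167}{235} + h} \left(\frac{1}{189} + X\right)}{2} = \frac{\frac{1}{189} + X}{2 \left(\frac{167}{235} + h\right)}$)
$\sqrt{U{\left(-580,-294 \right)} - 247635} = \sqrt{\frac{235 \left(1 + 189 \left(-294\right)\right)}{378 \left(167 + 235 \left(-580\right)\right)} - 247635} = \sqrt{\frac{235 \left(1 - 55566\right)}{378 \left(167 - 136300\right)} - 247635} = \sqrt{\frac{235}{378} \frac{1}{-136133} \left(-55565\right) - 247635} = \sqrt{\frac{235}{378} \left(- \frac{1}{136133}\right) \left(-55565\right) - 247635} = \sqrt{\frac{13057775}{51458274} - 247635} = \sqrt{- \frac{12742856624215}{51458274}} = \frac{i \sqrt{72858378634618944990}}{17152758}$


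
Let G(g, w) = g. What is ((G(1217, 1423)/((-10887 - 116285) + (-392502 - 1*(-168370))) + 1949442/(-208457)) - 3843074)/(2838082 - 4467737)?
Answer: 281435826829335209/119342533059254840 ≈ 2.3582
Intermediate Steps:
((G(1217, 1423)/((-10887 - 116285) + (-392502 - 1*(-168370))) + 1949442/(-208457)) - 3843074)/(2838082 - 4467737) = ((1217/((-10887 - 116285) + (-392502 - 1*(-168370))) + 1949442/(-208457)) - 3843074)/(2838082 - 4467737) = ((1217/(-127172 + (-392502 + 168370)) + 1949442*(-1/208457)) - 3843074)/(-1629655) = ((1217/(-127172 - 224132) - 1949442/208457) - 3843074)*(-1/1629655) = ((1217/(-351304) - 1949442/208457) - 3843074)*(-1/1629655) = ((1217*(-1/351304) - 1949442/208457) - 3843074)*(-1/1629655) = ((-1217/351304 - 1949442/208457) - 3843074)*(-1/1629655) = (-685100464537/73231777928 - 3843074)*(-1/1629655) = -281435826829335209/73231777928*(-1/1629655) = 281435826829335209/119342533059254840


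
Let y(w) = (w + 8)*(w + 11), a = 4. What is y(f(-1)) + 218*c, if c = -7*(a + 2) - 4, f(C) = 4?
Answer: -9848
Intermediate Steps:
y(w) = (8 + w)*(11 + w)
c = -46 (c = -7*(4 + 2) - 4 = -7*6 - 4 = -42 - 4 = -46)
y(f(-1)) + 218*c = (88 + 4² + 19*4) + 218*(-46) = (88 + 16 + 76) - 10028 = 180 - 10028 = -9848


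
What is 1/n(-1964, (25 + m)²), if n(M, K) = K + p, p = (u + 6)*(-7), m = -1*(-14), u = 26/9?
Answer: 9/13129 ≈ 0.00068551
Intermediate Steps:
u = 26/9 (u = 26*(⅑) = 26/9 ≈ 2.8889)
m = 14
p = -560/9 (p = (26/9 + 6)*(-7) = (80/9)*(-7) = -560/9 ≈ -62.222)
n(M, K) = -560/9 + K (n(M, K) = K - 560/9 = -560/9 + K)
1/n(-1964, (25 + m)²) = 1/(-560/9 + (25 + 14)²) = 1/(-560/9 + 39²) = 1/(-560/9 + 1521) = 1/(13129/9) = 9/13129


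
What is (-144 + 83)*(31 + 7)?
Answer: -2318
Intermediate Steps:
(-144 + 83)*(31 + 7) = -61*38 = -2318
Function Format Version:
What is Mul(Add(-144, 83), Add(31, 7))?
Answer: -2318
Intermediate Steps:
Mul(Add(-144, 83), Add(31, 7)) = Mul(-61, 38) = -2318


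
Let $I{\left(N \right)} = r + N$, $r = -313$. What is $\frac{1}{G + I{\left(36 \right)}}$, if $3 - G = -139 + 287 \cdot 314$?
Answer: $- \frac{1}{90253} \approx -1.108 \cdot 10^{-5}$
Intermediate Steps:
$G = -89976$ ($G = 3 - \left(-139 + 287 \cdot 314\right) = 3 - \left(-139 + 90118\right) = 3 - 89979 = -89976$)
$I{\left(N \right)} = -313 + N$
$\frac{1}{G + I{\left(36 \right)}} = \frac{1}{-89976 + \left(-313 + 36\right)} = \frac{1}{-89976 - 277} = \frac{1}{-90253} = - \frac{1}{90253}$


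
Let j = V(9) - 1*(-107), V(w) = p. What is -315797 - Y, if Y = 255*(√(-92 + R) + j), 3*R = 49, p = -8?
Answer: -341042 - 85*I*√681 ≈ -3.4104e+5 - 2218.2*I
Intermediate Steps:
V(w) = -8
R = 49/3 (R = (⅓)*49 = 49/3 ≈ 16.333)
j = 99 (j = -8 - 1*(-107) = -8 + 107 = 99)
Y = 25245 + 85*I*√681 (Y = 255*(√(-92 + 49/3) + 99) = 255*(√(-227/3) + 99) = 255*(I*√681/3 + 99) = 255*(99 + I*√681/3) = 25245 + 85*I*√681 ≈ 25245.0 + 2218.2*I)
-315797 - Y = -315797 - (25245 + 85*I*√681) = -315797 + (-25245 - 85*I*√681) = -341042 - 85*I*√681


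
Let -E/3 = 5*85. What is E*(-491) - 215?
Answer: 625810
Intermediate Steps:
E = -1275 (E = -15*85 = -3*425 = -1275)
E*(-491) - 215 = -1275*(-491) - 215 = 626025 - 215 = 625810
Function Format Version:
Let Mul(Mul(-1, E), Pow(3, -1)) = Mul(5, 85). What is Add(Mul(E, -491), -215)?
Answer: 625810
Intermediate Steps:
E = -1275 (E = Mul(-3, Mul(5, 85)) = Mul(-3, 425) = -1275)
Add(Mul(E, -491), -215) = Add(Mul(-1275, -491), -215) = Add(626025, -215) = 625810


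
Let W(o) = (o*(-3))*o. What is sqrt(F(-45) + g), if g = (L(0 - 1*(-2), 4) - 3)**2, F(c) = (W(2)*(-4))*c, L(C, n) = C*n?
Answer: I*sqrt(2135) ≈ 46.206*I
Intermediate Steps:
W(o) = -3*o**2 (W(o) = (-3*o)*o = -3*o**2)
F(c) = 48*c (F(c) = (-3*2**2*(-4))*c = (-3*4*(-4))*c = (-12*(-4))*c = 48*c)
g = 25 (g = ((0 - 1*(-2))*4 - 3)**2 = ((0 + 2)*4 - 3)**2 = (2*4 - 3)**2 = (8 - 3)**2 = 5**2 = 25)
sqrt(F(-45) + g) = sqrt(48*(-45) + 25) = sqrt(-2160 + 25) = sqrt(-2135) = I*sqrt(2135)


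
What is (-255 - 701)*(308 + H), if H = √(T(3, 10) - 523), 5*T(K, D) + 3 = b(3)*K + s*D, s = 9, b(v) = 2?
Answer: -294448 - 956*I*√12610/5 ≈ -2.9445e+5 - 21471.0*I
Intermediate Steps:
T(K, D) = -⅗ + 2*K/5 + 9*D/5 (T(K, D) = -⅗ + (2*K + 9*D)/5 = -⅗ + (2*K/5 + 9*D/5) = -⅗ + 2*K/5 + 9*D/5)
H = I*√12610/5 (H = √((-⅗ + (⅖)*3 + (9/5)*10) - 523) = √((-⅗ + 6/5 + 18) - 523) = √(93/5 - 523) = √(-2522/5) = I*√12610/5 ≈ 22.459*I)
(-255 - 701)*(308 + H) = (-255 - 701)*(308 + I*√12610/5) = -956*(308 + I*√12610/5) = -294448 - 956*I*√12610/5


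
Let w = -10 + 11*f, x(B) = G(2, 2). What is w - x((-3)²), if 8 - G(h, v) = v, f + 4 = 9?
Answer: 39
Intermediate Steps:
f = 5 (f = -4 + 9 = 5)
G(h, v) = 8 - v
x(B) = 6 (x(B) = 8 - 1*2 = 8 - 2 = 6)
w = 45 (w = -10 + 11*5 = -10 + 55 = 45)
w - x((-3)²) = 45 - 1*6 = 45 - 6 = 39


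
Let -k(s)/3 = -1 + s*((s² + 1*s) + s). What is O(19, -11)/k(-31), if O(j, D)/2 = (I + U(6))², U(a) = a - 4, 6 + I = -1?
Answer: 5/8361 ≈ 0.00059801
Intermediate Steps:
I = -7 (I = -6 - 1 = -7)
U(a) = -4 + a
k(s) = 3 - 3*s*(s² + 2*s) (k(s) = -3*(-1 + s*((s² + 1*s) + s)) = -3*(-1 + s*((s² + s) + s)) = -3*(-1 + s*((s + s²) + s)) = -3*(-1 + s*(s² + 2*s)) = 3 - 3*s*(s² + 2*s))
O(j, D) = 50 (O(j, D) = 2*(-7 + (-4 + 6))² = 2*(-7 + 2)² = 2*(-5)² = 2*25 = 50)
O(19, -11)/k(-31) = 50/(3 - 6*(-31)² - 3*(-31)³) = 50/(3 - 6*961 - 3*(-29791)) = 50/(3 - 5766 + 89373) = 50/83610 = 50*(1/83610) = 5/8361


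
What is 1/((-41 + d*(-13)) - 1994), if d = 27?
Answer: -1/2386 ≈ -0.00041911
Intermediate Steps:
1/((-41 + d*(-13)) - 1994) = 1/((-41 + 27*(-13)) - 1994) = 1/((-41 - 351) - 1994) = 1/(-392 - 1994) = 1/(-2386) = -1/2386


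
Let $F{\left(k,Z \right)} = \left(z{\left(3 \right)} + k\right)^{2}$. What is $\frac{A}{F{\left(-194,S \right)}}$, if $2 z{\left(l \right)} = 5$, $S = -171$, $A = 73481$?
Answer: $\frac{293924}{146689} \approx 2.0037$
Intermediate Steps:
$z{\left(l \right)} = \frac{5}{2}$ ($z{\left(l \right)} = \frac{1}{2} \cdot 5 = \frac{5}{2}$)
$F{\left(k,Z \right)} = \left(\frac{5}{2} + k\right)^{2}$
$\frac{A}{F{\left(-194,S \right)}} = \frac{73481}{\frac{1}{4} \left(5 + 2 \left(-194\right)\right)^{2}} = \frac{73481}{\frac{1}{4} \left(5 - 388\right)^{2}} = \frac{73481}{\frac{1}{4} \left(-383\right)^{2}} = \frac{73481}{\frac{1}{4} \cdot 146689} = \frac{73481}{\frac{146689}{4}} = 73481 \cdot \frac{4}{146689} = \frac{293924}{146689}$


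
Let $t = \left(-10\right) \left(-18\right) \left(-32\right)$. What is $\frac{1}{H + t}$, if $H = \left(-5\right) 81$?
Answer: $- \frac{1}{6165} \approx -0.00016221$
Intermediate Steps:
$t = -5760$ ($t = 180 \left(-32\right) = -5760$)
$H = -405$
$\frac{1}{H + t} = \frac{1}{-405 - 5760} = \frac{1}{-6165} = - \frac{1}{6165}$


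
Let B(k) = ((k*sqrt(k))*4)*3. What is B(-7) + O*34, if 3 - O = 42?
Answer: -1326 - 84*I*sqrt(7) ≈ -1326.0 - 222.24*I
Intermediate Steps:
O = -39 (O = 3 - 1*42 = 3 - 42 = -39)
B(k) = 12*k**(3/2) (B(k) = (k**(3/2)*4)*3 = (4*k**(3/2))*3 = 12*k**(3/2))
B(-7) + O*34 = 12*(-7)**(3/2) - 39*34 = 12*(-7*I*sqrt(7)) - 1326 = -84*I*sqrt(7) - 1326 = -1326 - 84*I*sqrt(7)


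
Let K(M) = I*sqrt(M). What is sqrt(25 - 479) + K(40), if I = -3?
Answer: -6*sqrt(10) + I*sqrt(454) ≈ -18.974 + 21.307*I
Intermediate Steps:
K(M) = -3*sqrt(M)
sqrt(25 - 479) + K(40) = sqrt(25 - 479) - 6*sqrt(10) = sqrt(-454) - 6*sqrt(10) = I*sqrt(454) - 6*sqrt(10) = -6*sqrt(10) + I*sqrt(454)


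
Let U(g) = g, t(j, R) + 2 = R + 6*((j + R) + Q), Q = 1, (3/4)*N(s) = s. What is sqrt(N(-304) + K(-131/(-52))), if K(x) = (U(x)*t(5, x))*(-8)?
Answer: I*sqrt(8797278)/78 ≈ 38.026*I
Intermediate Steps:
N(s) = 4*s/3
t(j, R) = 4 + 6*j + 7*R (t(j, R) = -2 + (R + 6*((j + R) + 1)) = -2 + (R + 6*((R + j) + 1)) = -2 + (R + 6*(1 + R + j)) = -2 + (R + (6 + 6*R + 6*j)) = -2 + (6 + 6*j + 7*R) = 4 + 6*j + 7*R)
K(x) = -8*x*(34 + 7*x) (K(x) = (x*(4 + 6*5 + 7*x))*(-8) = (x*(4 + 30 + 7*x))*(-8) = (x*(34 + 7*x))*(-8) = -8*x*(34 + 7*x))
sqrt(N(-304) + K(-131/(-52))) = sqrt((4/3)*(-304) - 8*(-131/(-52))*(34 + 7*(-131/(-52)))) = sqrt(-1216/3 - 8*(-131*(-1/52))*(34 + 7*(-131*(-1/52)))) = sqrt(-1216/3 - 8*131/52*(34 + 7*(131/52))) = sqrt(-1216/3 - 8*131/52*(34 + 917/52)) = sqrt(-1216/3 - 8*131/52*2685/52) = sqrt(-1216/3 - 351735/338) = sqrt(-1466213/1014) = I*sqrt(8797278)/78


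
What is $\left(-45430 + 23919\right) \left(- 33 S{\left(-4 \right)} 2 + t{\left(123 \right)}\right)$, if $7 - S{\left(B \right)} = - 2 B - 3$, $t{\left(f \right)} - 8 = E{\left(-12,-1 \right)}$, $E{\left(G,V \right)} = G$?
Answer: $2925496$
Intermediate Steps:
$t{\left(f \right)} = -4$ ($t{\left(f \right)} = 8 - 12 = -4$)
$S{\left(B \right)} = 10 + 2 B$ ($S{\left(B \right)} = 7 - \left(- 2 B - 3\right) = 7 - \left(-3 - 2 B\right) = 7 + \left(3 + 2 B\right) = 10 + 2 B$)
$\left(-45430 + 23919\right) \left(- 33 S{\left(-4 \right)} 2 + t{\left(123 \right)}\right) = \left(-45430 + 23919\right) \left(- 33 \left(10 + 2 \left(-4\right)\right) 2 - 4\right) = - 21511 \left(- 33 \left(10 - 8\right) 2 - 4\right) = - 21511 \left(\left(-33\right) 2 \cdot 2 - 4\right) = - 21511 \left(\left(-66\right) 2 - 4\right) = - 21511 \left(-132 - 4\right) = \left(-21511\right) \left(-136\right) = 2925496$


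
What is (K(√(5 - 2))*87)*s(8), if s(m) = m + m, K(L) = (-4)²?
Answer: 22272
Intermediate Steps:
K(L) = 16
s(m) = 2*m
(K(√(5 - 2))*87)*s(8) = (16*87)*(2*8) = 1392*16 = 22272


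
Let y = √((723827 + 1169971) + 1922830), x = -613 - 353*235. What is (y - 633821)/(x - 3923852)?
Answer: 633821/4007420 - √954157/2003710 ≈ 0.15767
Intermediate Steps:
x = -83568 (x = -613 - 82955 = -83568)
y = 2*√954157 (y = √(1893798 + 1922830) = √3816628 = 2*√954157 ≈ 1953.6)
(y - 633821)/(x - 3923852) = (2*√954157 - 633821)/(-83568 - 3923852) = (-633821 + 2*√954157)/(-4007420) = (-633821 + 2*√954157)*(-1/4007420) = 633821/4007420 - √954157/2003710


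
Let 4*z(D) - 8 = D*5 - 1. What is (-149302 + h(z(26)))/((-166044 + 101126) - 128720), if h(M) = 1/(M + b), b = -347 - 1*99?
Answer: 122950199/159460893 ≈ 0.77104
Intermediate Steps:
z(D) = 7/4 + 5*D/4 (z(D) = 2 + (D*5 - 1)/4 = 2 + (5*D - 1)/4 = 2 + (-1 + 5*D)/4 = 2 + (-¼ + 5*D/4) = 7/4 + 5*D/4)
b = -446 (b = -347 - 99 = -446)
h(M) = 1/(-446 + M) (h(M) = 1/(M - 446) = 1/(-446 + M))
(-149302 + h(z(26)))/((-166044 + 101126) - 128720) = (-149302 + 1/(-446 + (7/4 + (5/4)*26)))/((-166044 + 101126) - 128720) = (-149302 + 1/(-446 + (7/4 + 65/2)))/(-64918 - 128720) = (-149302 + 1/(-446 + 137/4))/(-193638) = (-149302 + 1/(-1647/4))*(-1/193638) = (-149302 - 4/1647)*(-1/193638) = -245900398/1647*(-1/193638) = 122950199/159460893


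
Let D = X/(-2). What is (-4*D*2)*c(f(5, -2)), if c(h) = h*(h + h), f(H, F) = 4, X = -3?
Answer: -384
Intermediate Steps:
c(h) = 2*h² (c(h) = h*(2*h) = 2*h²)
D = 3/2 (D = -3/(-2) = -3*(-½) = 3/2 ≈ 1.5000)
(-4*D*2)*c(f(5, -2)) = (-4*3/2*2)*(2*4²) = (-6*2)*(2*16) = -12*32 = -384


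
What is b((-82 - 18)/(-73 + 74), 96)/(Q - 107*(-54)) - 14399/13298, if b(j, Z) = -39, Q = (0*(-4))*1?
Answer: -6976337/6402987 ≈ -1.0895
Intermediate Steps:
Q = 0 (Q = 0*1 = 0)
b((-82 - 18)/(-73 + 74), 96)/(Q - 107*(-54)) - 14399/13298 = -39/(0 - 107*(-54)) - 14399/13298 = -39/(0 + 5778) - 14399*1/13298 = -39/5778 - 14399/13298 = -39*1/5778 - 14399/13298 = -13/1926 - 14399/13298 = -6976337/6402987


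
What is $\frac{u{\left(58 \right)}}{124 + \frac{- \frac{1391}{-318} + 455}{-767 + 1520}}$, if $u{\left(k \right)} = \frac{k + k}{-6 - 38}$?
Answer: $- \frac{6944166}{328222147} \approx -0.021157$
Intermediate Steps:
$u{\left(k \right)} = - \frac{k}{22}$ ($u{\left(k \right)} = \frac{2 k}{-44} = 2 k \left(- \frac{1}{44}\right) = - \frac{k}{22}$)
$\frac{u{\left(58 \right)}}{124 + \frac{- \frac{1391}{-318} + 455}{-767 + 1520}} = \frac{\left(- \frac{1}{22}\right) 58}{124 + \frac{- \frac{1391}{-318} + 455}{-767 + 1520}} = - \frac{29}{11 \left(124 + \frac{\left(-1391\right) \left(- \frac{1}{318}\right) + 455}{753}\right)} = - \frac{29}{11 \left(124 + \left(\frac{1391}{318} + 455\right) \frac{1}{753}\right)} = - \frac{29}{11 \left(124 + \frac{146081}{318} \cdot \frac{1}{753}\right)} = - \frac{29}{11 \left(124 + \frac{146081}{239454}\right)} = - \frac{29}{11 \cdot \frac{29838377}{239454}} = \left(- \frac{29}{11}\right) \frac{239454}{29838377} = - \frac{6944166}{328222147}$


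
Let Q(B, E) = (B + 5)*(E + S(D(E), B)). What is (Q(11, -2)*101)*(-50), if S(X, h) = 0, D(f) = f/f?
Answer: 161600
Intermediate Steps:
D(f) = 1
Q(B, E) = E*(5 + B) (Q(B, E) = (B + 5)*(E + 0) = (5 + B)*E = E*(5 + B))
(Q(11, -2)*101)*(-50) = (-2*(5 + 11)*101)*(-50) = (-2*16*101)*(-50) = -32*101*(-50) = -3232*(-50) = 161600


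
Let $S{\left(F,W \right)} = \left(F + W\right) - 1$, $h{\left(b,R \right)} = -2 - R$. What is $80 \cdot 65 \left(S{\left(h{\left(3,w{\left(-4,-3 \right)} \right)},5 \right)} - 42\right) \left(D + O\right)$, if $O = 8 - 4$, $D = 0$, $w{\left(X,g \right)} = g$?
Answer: $-769600$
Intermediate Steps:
$O = 4$
$S{\left(F,W \right)} = -1 + F + W$
$80 \cdot 65 \left(S{\left(h{\left(3,w{\left(-4,-3 \right)} \right)},5 \right)} - 42\right) \left(D + O\right) = 80 \cdot 65 \left(\left(-1 - -1 + 5\right) - 42\right) \left(0 + 4\right) = 5200 \left(\left(-1 + \left(-2 + 3\right) + 5\right) - 42\right) 4 = 5200 \left(\left(-1 + 1 + 5\right) - 42\right) 4 = 5200 \left(5 - 42\right) 4 = 5200 \left(\left(-37\right) 4\right) = 5200 \left(-148\right) = -769600$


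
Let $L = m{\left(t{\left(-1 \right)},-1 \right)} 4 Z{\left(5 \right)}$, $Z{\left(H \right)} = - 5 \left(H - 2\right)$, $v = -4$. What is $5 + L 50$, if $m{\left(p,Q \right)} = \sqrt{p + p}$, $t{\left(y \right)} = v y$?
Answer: $5 - 6000 \sqrt{2} \approx -8480.3$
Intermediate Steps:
$Z{\left(H \right)} = 10 - 5 H$ ($Z{\left(H \right)} = - 5 \left(-2 + H\right) = 10 - 5 H$)
$t{\left(y \right)} = - 4 y$
$m{\left(p,Q \right)} = \sqrt{2} \sqrt{p}$ ($m{\left(p,Q \right)} = \sqrt{2 p} = \sqrt{2} \sqrt{p}$)
$L = - 120 \sqrt{2}$ ($L = \sqrt{2} \sqrt{\left(-4\right) \left(-1\right)} 4 \left(10 - 25\right) = \sqrt{2} \sqrt{4} \cdot 4 \left(10 - 25\right) = \sqrt{2} \cdot 2 \cdot 4 \left(-15\right) = 2 \sqrt{2} \cdot 4 \left(-15\right) = 8 \sqrt{2} \left(-15\right) = - 120 \sqrt{2} \approx -169.71$)
$5 + L 50 = 5 + - 120 \sqrt{2} \cdot 50 = 5 - 6000 \sqrt{2}$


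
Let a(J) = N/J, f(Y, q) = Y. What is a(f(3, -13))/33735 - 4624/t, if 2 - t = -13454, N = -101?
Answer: -29333186/85113405 ≈ -0.34464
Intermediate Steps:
t = 13456 (t = 2 - 1*(-13454) = 2 + 13454 = 13456)
a(J) = -101/J
a(f(3, -13))/33735 - 4624/t = -101/3/33735 - 4624/13456 = -101*1/3*(1/33735) - 4624*1/13456 = -101/3*1/33735 - 289/841 = -101/101205 - 289/841 = -29333186/85113405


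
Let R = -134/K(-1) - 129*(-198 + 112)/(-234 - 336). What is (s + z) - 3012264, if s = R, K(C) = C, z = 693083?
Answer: -220311314/95 ≈ -2.3191e+6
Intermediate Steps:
R = 10881/95 (R = -134/(-1) - 129*(-198 + 112)/(-234 - 336) = -134*(-1) - (-11094)/(-570) = 134 - (-11094)*(-1)/570 = 134 - 129*43/285 = 134 - 1849/95 = 10881/95 ≈ 114.54)
s = 10881/95 ≈ 114.54
(s + z) - 3012264 = (10881/95 + 693083) - 3012264 = 65853766/95 - 3012264 = -220311314/95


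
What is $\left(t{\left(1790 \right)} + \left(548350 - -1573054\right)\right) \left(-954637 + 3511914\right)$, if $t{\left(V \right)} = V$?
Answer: $5429595182738$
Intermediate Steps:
$\left(t{\left(1790 \right)} + \left(548350 - -1573054\right)\right) \left(-954637 + 3511914\right) = \left(1790 + \left(548350 - -1573054\right)\right) \left(-954637 + 3511914\right) = \left(1790 + \left(548350 + 1573054\right)\right) 2557277 = \left(1790 + 2121404\right) 2557277 = 2123194 \cdot 2557277 = 5429595182738$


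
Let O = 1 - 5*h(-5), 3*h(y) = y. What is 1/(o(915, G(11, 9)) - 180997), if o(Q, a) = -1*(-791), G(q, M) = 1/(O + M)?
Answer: -1/180206 ≈ -5.5492e-6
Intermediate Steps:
h(y) = y/3
O = 28/3 (O = 1 - 5*(-5)/3 = 1 - 5*(-5/3) = 1 + 25/3 = 28/3 ≈ 9.3333)
G(q, M) = 1/(28/3 + M)
o(Q, a) = 791
1/(o(915, G(11, 9)) - 180997) = 1/(791 - 180997) = 1/(-180206) = -1/180206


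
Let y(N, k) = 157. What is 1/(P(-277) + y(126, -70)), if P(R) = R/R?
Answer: 1/158 ≈ 0.0063291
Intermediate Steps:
P(R) = 1
1/(P(-277) + y(126, -70)) = 1/(1 + 157) = 1/158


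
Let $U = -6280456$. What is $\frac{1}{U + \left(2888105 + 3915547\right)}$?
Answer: $\frac{1}{523196} \approx 1.9113 \cdot 10^{-6}$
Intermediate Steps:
$\frac{1}{U + \left(2888105 + 3915547\right)} = \frac{1}{-6280456 + \left(2888105 + 3915547\right)} = \frac{1}{-6280456 + 6803652} = \frac{1}{523196}$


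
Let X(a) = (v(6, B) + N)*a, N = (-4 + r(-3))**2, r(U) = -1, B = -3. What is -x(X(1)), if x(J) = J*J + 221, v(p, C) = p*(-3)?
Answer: -270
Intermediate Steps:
v(p, C) = -3*p
N = 25 (N = (-4 - 1)**2 = (-5)**2 = 25)
X(a) = 7*a (X(a) = (-3*6 + 25)*a = (-18 + 25)*a = 7*a)
x(J) = 221 + J**2 (x(J) = J**2 + 221 = 221 + J**2)
-x(X(1)) = -(221 + (7*1)**2) = -(221 + 7**2) = -(221 + 49) = -1*270 = -270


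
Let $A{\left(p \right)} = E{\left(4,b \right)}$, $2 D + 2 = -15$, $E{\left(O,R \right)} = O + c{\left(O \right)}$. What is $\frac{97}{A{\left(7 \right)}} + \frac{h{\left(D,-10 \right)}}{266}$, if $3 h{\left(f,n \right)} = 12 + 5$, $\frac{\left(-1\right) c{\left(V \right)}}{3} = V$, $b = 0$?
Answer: $- \frac{38635}{3192} \approx -12.104$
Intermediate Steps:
$c{\left(V \right)} = - 3 V$
$E{\left(O,R \right)} = - 2 O$ ($E{\left(O,R \right)} = O - 3 O = - 2 O$)
$D = - \frac{17}{2}$ ($D = -1 + \frac{1}{2} \left(-15\right) = -1 - \frac{15}{2} = - \frac{17}{2} \approx -8.5$)
$A{\left(p \right)} = -8$ ($A{\left(p \right)} = \left(-2\right) 4 = -8$)
$h{\left(f,n \right)} = \frac{17}{3}$ ($h{\left(f,n \right)} = \frac{12 + 5}{3} = \frac{1}{3} \cdot 17 = \frac{17}{3}$)
$\frac{97}{A{\left(7 \right)}} + \frac{h{\left(D,-10 \right)}}{266} = \frac{97}{-8} + \frac{17}{3 \cdot 266} = 97 \left(- \frac{1}{8}\right) + \frac{17}{3} \cdot \frac{1}{266} = - \frac{97}{8} + \frac{17}{798} = - \frac{38635}{3192}$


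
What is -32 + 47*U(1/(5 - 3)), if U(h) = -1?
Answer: -79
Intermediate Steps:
-32 + 47*U(1/(5 - 3)) = -32 + 47*(-1) = -32 - 47 = -79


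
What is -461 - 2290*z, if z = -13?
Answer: 29309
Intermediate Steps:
-461 - 2290*z = -461 - 2290*(-13) = -461 - 458*(-65) = -461 + 29770 = 29309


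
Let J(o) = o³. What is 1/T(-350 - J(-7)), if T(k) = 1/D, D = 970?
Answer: 970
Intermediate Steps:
T(k) = 1/970
1/T(-350 - J(-7)) = 1/(1/970) = 970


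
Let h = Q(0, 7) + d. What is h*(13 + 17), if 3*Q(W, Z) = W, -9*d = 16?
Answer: -160/3 ≈ -53.333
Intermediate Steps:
d = -16/9 (d = -⅑*16 = -16/9 ≈ -1.7778)
Q(W, Z) = W/3
h = -16/9 (h = (⅓)*0 - 16/9 = 0 - 16/9 = -16/9 ≈ -1.7778)
h*(13 + 17) = -16*(13 + 17)/9 = -16/9*30 = -160/3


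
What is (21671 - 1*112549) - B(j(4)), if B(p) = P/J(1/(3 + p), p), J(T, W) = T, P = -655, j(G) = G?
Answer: -86293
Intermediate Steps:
B(p) = -1965 - 655*p (B(p) = -(1965 + 655*p) = -655*(3 + p) = -1965 - 655*p)
(21671 - 1*112549) - B(j(4)) = (21671 - 1*112549) - (-1965 - 655*4) = (21671 - 112549) - (-1965 - 2620) = -90878 - 1*(-4585) = -90878 + 4585 = -86293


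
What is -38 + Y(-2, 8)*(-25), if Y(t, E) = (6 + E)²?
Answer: -4938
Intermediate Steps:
-38 + Y(-2, 8)*(-25) = -38 + (6 + 8)²*(-25) = -38 + 14²*(-25) = -38 + 196*(-25) = -38 - 4900 = -4938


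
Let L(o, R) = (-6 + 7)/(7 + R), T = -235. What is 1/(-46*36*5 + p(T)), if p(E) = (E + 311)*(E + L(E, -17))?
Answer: -5/130738 ≈ -3.8244e-5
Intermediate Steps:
L(o, R) = 1/(7 + R)
p(E) = (311 + E)*(-1/10 + E) (p(E) = (E + 311)*(E + 1/(7 - 17)) = (311 + E)*(E + 1/(-10)) = (311 + E)*(E - 1/10) = (311 + E)*(-1/10 + E))
1/(-46*36*5 + p(T)) = 1/(-46*36*5 + (-311/10 + (-235)**2 + (3109/10)*(-235))) = 1/(-1656*5 + (-311/10 + 55225 - 146123/2)) = 1/(-8280 - 89338/5) = 1/(-130738/5) = -5/130738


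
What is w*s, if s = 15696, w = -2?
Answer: -31392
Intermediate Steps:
w*s = -2*15696 = -31392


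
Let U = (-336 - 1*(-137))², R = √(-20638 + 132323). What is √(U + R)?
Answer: √(39601 + √111685) ≈ 199.84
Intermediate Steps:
R = √111685 ≈ 334.19
U = 39601 (U = (-336 + 137)² = (-199)² = 39601)
√(U + R) = √(39601 + √111685)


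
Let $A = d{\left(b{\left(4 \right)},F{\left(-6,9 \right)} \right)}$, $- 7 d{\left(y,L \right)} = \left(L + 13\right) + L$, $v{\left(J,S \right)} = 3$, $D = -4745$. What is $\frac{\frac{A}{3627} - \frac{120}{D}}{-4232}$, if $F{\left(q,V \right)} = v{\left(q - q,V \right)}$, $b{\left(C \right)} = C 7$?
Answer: $- \frac{45485}{7843576104} \approx -5.799 \cdot 10^{-6}$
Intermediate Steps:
$b{\left(C \right)} = 7 C$
$F{\left(q,V \right)} = 3$
$d{\left(y,L \right)} = - \frac{13}{7} - \frac{2 L}{7}$ ($d{\left(y,L \right)} = - \frac{\left(L + 13\right) + L}{7} = - \frac{\left(13 + L\right) + L}{7} = - \frac{13 + 2 L}{7} = - \frac{13}{7} - \frac{2 L}{7}$)
$A = - \frac{19}{7}$ ($A = - \frac{13}{7} - \frac{6}{7} = - \frac{19}{7} \approx -2.7143$)
$\frac{\frac{A}{3627} - \frac{120}{D}}{-4232} = \frac{- \frac{19}{7 \cdot 3627} - \frac{120}{-4745}}{-4232} = \left(\left(- \frac{19}{7}\right) \frac{1}{3627} - - \frac{24}{949}\right) \left(- \frac{1}{4232}\right) = \left(- \frac{19}{25389} + \frac{24}{949}\right) \left(- \frac{1}{4232}\right) = \frac{45485}{1853397} \left(- \frac{1}{4232}\right) = - \frac{45485}{7843576104}$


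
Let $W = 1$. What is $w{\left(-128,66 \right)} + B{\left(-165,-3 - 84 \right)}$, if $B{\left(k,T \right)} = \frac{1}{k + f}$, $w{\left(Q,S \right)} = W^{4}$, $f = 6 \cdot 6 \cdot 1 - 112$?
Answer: $\frac{240}{241} \approx 0.99585$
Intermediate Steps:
$f = -76$ ($f = 36 \cdot 1 - 112 = 36 - 112 = -76$)
$w{\left(Q,S \right)} = 1$ ($w{\left(Q,S \right)} = 1^{4} = 1$)
$B{\left(k,T \right)} = \frac{1}{-76 + k}$ ($B{\left(k,T \right)} = \frac{1}{k - 76} = \frac{1}{-76 + k}$)
$w{\left(-128,66 \right)} + B{\left(-165,-3 - 84 \right)} = 1 + \frac{1}{-76 - 165} = 1 + \frac{1}{-241} = 1 - \frac{1}{241} = \frac{240}{241}$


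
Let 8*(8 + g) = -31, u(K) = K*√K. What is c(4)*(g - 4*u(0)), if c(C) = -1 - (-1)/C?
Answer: 285/32 ≈ 8.9063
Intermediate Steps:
u(K) = K^(3/2)
g = -95/8 (g = -8 + (⅛)*(-31) = -8 - 31/8 = -95/8 ≈ -11.875)
c(C) = -1 + 1/C
c(4)*(g - 4*u(0)) = ((1 - 1*4)/4)*(-95/8 - 4*0^(3/2)) = ((1 - 4)/4)*(-95/8 - 4*0) = ((¼)*(-3))*(-95/8 + 0) = -¾*(-95/8) = 285/32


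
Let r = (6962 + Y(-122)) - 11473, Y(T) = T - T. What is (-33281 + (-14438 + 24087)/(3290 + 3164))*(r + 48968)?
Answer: -1364105409675/922 ≈ -1.4795e+9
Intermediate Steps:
Y(T) = 0
r = -4511 (r = (6962 + 0) - 11473 = 6962 - 11473 = -4511)
(-33281 + (-14438 + 24087)/(3290 + 3164))*(r + 48968) = (-33281 + (-14438 + 24087)/(3290 + 3164))*(-4511 + 48968) = (-33281 + 9649/6454)*44457 = -214785925/6454*44457 = -1364105409675/922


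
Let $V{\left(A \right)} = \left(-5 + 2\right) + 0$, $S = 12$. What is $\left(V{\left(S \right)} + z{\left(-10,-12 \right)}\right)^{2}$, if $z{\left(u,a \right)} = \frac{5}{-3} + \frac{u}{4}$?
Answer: $\frac{1849}{36} \approx 51.361$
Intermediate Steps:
$z{\left(u,a \right)} = - \frac{5}{3} + \frac{u}{4}$ ($z{\left(u,a \right)} = 5 \left(- \frac{1}{3}\right) + u \frac{1}{4} = - \frac{5}{3} + \frac{u}{4}$)
$V{\left(A \right)} = -3$ ($V{\left(A \right)} = -3 + 0 = -3$)
$\left(V{\left(S \right)} + z{\left(-10,-12 \right)}\right)^{2} = \left(-3 + \left(- \frac{5}{3} + \frac{1}{4} \left(-10\right)\right)\right)^{2} = \left(-3 - \frac{25}{6}\right)^{2} = \left(- \frac{43}{6}\right)^{2} = \frac{1849}{36}$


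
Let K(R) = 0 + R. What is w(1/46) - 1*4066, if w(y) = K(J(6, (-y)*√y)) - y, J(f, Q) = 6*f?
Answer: -185381/46 ≈ -4030.0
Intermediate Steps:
K(R) = R
w(y) = 36 - y (w(y) = 6*6 - y = 36 - y)
w(1/46) - 1*4066 = (36 - 1/46) - 1*4066 = (36 - 1*1/46) - 4066 = (36 - 1/46) - 4066 = 1655/46 - 4066 = -185381/46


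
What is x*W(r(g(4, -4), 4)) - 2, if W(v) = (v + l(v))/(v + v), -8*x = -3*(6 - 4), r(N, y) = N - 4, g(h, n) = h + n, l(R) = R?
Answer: -5/4 ≈ -1.2500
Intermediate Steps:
r(N, y) = -4 + N
x = ¾ (x = -(-3)*(6 - 4)/8 = -(-3)*2/8 = -⅛*(-6) = ¾ ≈ 0.75000)
W(v) = 1 (W(v) = (v + v)/(v + v) = (2*v)/((2*v)) = (2*v)*(1/(2*v)) = 1)
x*W(r(g(4, -4), 4)) - 2 = (¾)*1 - 2 = ¾ - 2 = -5/4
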